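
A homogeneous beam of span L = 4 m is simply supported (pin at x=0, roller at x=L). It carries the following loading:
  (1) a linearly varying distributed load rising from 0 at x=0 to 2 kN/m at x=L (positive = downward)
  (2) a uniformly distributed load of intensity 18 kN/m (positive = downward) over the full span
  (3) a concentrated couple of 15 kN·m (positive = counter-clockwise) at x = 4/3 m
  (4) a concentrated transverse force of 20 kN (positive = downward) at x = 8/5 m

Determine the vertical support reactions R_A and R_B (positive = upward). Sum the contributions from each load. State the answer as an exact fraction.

R_A = 637/12 kN, R_B = 515/12 kN

Load 1 — triangular load w₀=2 kN/m (0→w₀ over full span):
  R_A = w₀L/6 = 2·4/6 = 4/3 kN
  R_B = w₀L/3 = 2·4/3 = 8/3 kN
Load 2 — uniform load w=18 kN/m over full span:
  R_A = wL/2 = 18·4/2 = 36 kN
  R_B = wL/2 = 18·4/2 = 36 kN
Load 3 — applied couple M₀=15 kN·m at a=4/3 m (b=L-a=8/3):
  R_A = M₀/L = 15/4 kN
  R_B = -M₀/L = -15/4 kN
Load 4 — point force P=20 kN at a=8/5 m (b=L-a=12/5):
  R_A = Pb/L = 20·(12/5)/4 = 12 kN
  R_B = Pa/L = 20·(8/5)/4 = 8 kN
Superposition: R_A = 637/12 kN, R_B = 515/12 kN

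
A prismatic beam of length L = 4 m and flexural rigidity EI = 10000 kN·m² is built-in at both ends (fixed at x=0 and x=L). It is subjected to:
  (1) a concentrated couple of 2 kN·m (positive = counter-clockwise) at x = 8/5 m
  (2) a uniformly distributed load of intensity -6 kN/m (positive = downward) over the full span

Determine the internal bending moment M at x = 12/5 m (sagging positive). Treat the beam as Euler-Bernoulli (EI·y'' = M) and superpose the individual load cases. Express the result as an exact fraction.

M(12/5) = -504/125 kN·m

Load 1 — applied couple M₀=2 kN·m at a=8/5 m (b=L-a=12/5):
  M_1 = R_Ax - M_A - M₀  [x>a] with R_A=18/25, M_A=6/25 = (18/25)·(12/5) - (6/25) - 2 = -64/125 kN·m
Load 2 — uniform load w=-6 kN/m over full span:
  M_2 = wLx/2 - wL²/12 - wx²/2 = (-6)·4·(12/5)/2 - (-6)·4²/12 - (-6)·(12/5)²/2 = -88/25 kN·m
Superposition: M = Σ M_i = -504/125 kN·m ≈ -4.032000 kN·m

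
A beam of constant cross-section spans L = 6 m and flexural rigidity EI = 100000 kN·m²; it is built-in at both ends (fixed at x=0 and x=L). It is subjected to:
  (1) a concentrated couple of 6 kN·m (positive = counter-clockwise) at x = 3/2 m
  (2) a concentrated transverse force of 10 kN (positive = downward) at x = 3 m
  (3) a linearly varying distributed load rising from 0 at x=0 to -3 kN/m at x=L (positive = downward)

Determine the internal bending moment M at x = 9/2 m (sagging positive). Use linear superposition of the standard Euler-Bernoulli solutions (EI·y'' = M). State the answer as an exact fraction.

M(9/2) = -123/160 kN·m

Load 1 — applied couple M₀=6 kN·m at a=3/2 m (b=L-a=9/2):
  M_1 = R_Ax - M_A - M₀  [x>a] with R_A=9/8, M_A=-9/8 = (9/8)·(9/2) - (-9/8) - 6 = 3/16 kN·m
Load 2 — point force P=10 kN at a=3 m (b=L-a=3):
  M_2 = Pa²(a+3b)(L-x)/L³ - Pa²b/L²  [x>a] = 10·3²·(3+3·3)·(6-(9/2))/6³ - 10·3²·3/6² = 0 kN·m
Load 3 — triangular load w₀=-3 kN/m (0→w₀ over full span):
  M_3 = 3w₀Lx/20 - w₀L²/30 - w₀x³/(6L) = 3·(-3)·6·(9/2)/20 - (-3)·6²/30 - (-3)·(9/2)³/(6·6) = -153/160 kN·m
Superposition: M = Σ M_i = -123/160 kN·m ≈ -0.768750 kN·m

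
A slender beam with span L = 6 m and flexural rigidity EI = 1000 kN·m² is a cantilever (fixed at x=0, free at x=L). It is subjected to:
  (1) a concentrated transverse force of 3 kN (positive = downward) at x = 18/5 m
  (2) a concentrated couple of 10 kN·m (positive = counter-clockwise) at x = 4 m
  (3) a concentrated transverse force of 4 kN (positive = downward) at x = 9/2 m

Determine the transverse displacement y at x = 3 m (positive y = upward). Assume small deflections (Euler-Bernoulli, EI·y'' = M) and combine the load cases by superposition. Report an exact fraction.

y(3) = -531/10000 m

Load 1 — point force P=3 kN at a=18/5 m (b=L-a=12/5):
  y_1 = -Px²(3a-x)/(6EI)  [x≤a] = -3·3²·(3·(18/5)-3)/(6·1000) = -351/10000 m
Load 2 — applied couple M₀=10 kN·m at a=4 m (b=L-a=2):
  y_2 = M₀x²/(2EI)  [x≤a] = 10·3²/(2·1000) = 9/200 m
Load 3 — point force P=4 kN at a=9/2 m (b=L-a=3/2):
  y_3 = -Px²(3a-x)/(6EI)  [x≤a] = -4·3²·(3·(9/2)-3)/(6·1000) = -63/1000 m
Superposition: y = Σ y_i = -531/10000 m ≈ -0.053100 m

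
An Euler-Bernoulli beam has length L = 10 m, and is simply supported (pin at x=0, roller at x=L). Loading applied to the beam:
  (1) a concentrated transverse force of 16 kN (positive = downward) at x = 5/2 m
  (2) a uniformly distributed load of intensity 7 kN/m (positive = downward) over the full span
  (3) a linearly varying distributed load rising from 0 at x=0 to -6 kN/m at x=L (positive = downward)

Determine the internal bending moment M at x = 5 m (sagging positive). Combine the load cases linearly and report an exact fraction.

M(5) = 70 kN·m

Load 1 — point force P=16 kN at a=5/2 m (b=L-a=15/2):
  M_1 = Pa(L-x)/L  [x>a] = 16·(5/2)·(10-5)/10 = 20 kN·m
Load 2 — uniform load w=7 kN/m over full span:
  M_2 = wx(L-x)/2 = 7·5·(10-5)/2 = 175/2 kN·m
Load 3 — triangular load w₀=-6 kN/m (0→w₀ over full span):
  M_3 = w₀Lx/6 - w₀x³/(6L) = (-6)·10·5/6 - (-6)·5³/(6·10) = -75/2 kN·m
Superposition: M = Σ M_i = 70 kN·m ≈ 70.000000 kN·m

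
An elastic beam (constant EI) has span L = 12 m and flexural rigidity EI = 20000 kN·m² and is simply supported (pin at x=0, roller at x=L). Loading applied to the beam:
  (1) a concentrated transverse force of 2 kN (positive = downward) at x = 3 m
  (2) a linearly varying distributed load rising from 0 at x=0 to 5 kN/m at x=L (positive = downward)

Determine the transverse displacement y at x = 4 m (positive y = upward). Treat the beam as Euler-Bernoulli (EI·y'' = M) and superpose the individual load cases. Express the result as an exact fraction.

Load 1 — point force P=2 kN at a=3 m (b=L-a=9):
  y_1 = -Pa(L-x)(2Lx-a²-x²)/(6LEI)  [x>a] = -2·3·(12-4)·(2·12·4-3²-4²)/(6·12·20000) = -71/30000 m
Load 2 — triangular load w₀=5 kN/m (0→w₀ over full span):
  y_2 = -w₀x(7L⁴-10L²x²+3x⁴)/(360LEI) = -5·4·(7·12⁴-10·12²·4²+3·4⁴)/(360·12·20000) = -32/1125 m
Superposition: y = Σ y_i = -2773/90000 m ≈ -0.030811 m

y(4) = -2773/90000 m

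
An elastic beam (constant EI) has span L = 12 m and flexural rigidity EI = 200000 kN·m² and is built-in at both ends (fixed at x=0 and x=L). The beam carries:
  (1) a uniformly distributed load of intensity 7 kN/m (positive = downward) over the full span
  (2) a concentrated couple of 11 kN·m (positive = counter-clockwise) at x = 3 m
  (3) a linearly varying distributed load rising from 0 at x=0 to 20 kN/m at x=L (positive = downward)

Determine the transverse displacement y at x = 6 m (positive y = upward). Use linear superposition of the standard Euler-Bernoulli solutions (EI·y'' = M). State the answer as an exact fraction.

y(6) = -3573/800000 m

Load 1 — uniform load w=7 kN/m over full span:
  y_1 = -wx²(L-x)²/(24EI) = -7·6²·(12-6)²/(24·200000) = -189/100000 m
Load 2 — applied couple M₀=11 kN·m at a=3 m (b=L-a=9):
  y_2 = (R_Ax³/6 - M_Ax²/2 - M₀(x-a)²/2)/EI  [x>a] with R_A=33/32, M_A=-33/16 = ((33/32)·6³/6 - (-33/16)·6²/2 - 11·(6-3)²/2)/200000 = 99/800000 m
Load 3 — triangular load w₀=20 kN/m (0→w₀ over full span):
  y_3 = -w₀x²(L-x)²(x+2L)/(120LEI) = -20·6²·(12-6)²·(6+2·12)/(120·12·200000) = -27/10000 m
Superposition: y = Σ y_i = -3573/800000 m ≈ -0.004466 m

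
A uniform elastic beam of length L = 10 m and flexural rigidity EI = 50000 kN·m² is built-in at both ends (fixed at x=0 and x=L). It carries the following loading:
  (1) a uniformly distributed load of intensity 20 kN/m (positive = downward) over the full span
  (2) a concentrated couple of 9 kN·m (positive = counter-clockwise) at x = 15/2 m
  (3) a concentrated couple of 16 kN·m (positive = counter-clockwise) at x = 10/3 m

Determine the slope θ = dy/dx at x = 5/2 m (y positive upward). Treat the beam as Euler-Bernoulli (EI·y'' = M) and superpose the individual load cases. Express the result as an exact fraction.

Load 1 — uniform load w=20 kN/m over full span:
  θ_1 = -wx(L-x)(L-2x)/(12EI) = -20·(5/2)·(10-(5/2))·(10-2·(5/2))/(12·50000) = -1/320 rad
Load 2 — applied couple M₀=9 kN·m at a=15/2 m (b=L-a=5/2):
  θ_2 = (R_Ax²/2 - M_Ax)/EI  [x≤a] with R_A=81/80, M_A=45/16 = ((81/80)·(5/2)²/2 - (45/16)·(5/2))/50000 = -99/1280000 rad
Load 3 — applied couple M₀=16 kN·m at a=10/3 m (b=L-a=20/3):
  θ_3 = (R_Ax²/2 - M_Ax)/EI  [x≤a] with R_A=32/15, M_A=0 = ((32/15)·(5/2)²/2 - 0·(5/2))/50000 = 1/7500 rad
Superposition: θ = Σ θ_i = -2357/768000 rad ≈ -0.003069 rad

θ(5/2) = -2357/768000 rad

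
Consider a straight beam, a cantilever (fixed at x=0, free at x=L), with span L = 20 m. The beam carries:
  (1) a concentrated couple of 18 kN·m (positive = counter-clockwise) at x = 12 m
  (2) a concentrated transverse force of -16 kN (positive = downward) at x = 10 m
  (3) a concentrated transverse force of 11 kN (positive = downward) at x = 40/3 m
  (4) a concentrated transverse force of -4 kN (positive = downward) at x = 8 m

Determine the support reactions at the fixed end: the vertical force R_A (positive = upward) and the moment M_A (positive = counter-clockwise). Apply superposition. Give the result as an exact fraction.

R_A = -9 kN, M_A = -190/3 kN·m

Load 1 — applied couple M₀=18 kN·m at a=12 m (b=L-a=8):
  R_A = 0 kN
  M_A = -M₀ = -18 kN·m
Load 2 — point force P=-16 kN at a=10 m (b=L-a=10):
  R_A = P = (-16) = -16 kN
  M_A = Pa = (-16)·10 = -160 kN·m
Load 3 — point force P=11 kN at a=40/3 m (b=L-a=20/3):
  R_A = P = 11 kN
  M_A = Pa = 11·(40/3) = 440/3 kN·m
Load 4 — point force P=-4 kN at a=8 m (b=L-a=12):
  R_A = P = (-4) = -4 kN
  M_A = Pa = (-4)·8 = -32 kN·m
Superposition: R_A = -9 kN, M_A = -190/3 kN·m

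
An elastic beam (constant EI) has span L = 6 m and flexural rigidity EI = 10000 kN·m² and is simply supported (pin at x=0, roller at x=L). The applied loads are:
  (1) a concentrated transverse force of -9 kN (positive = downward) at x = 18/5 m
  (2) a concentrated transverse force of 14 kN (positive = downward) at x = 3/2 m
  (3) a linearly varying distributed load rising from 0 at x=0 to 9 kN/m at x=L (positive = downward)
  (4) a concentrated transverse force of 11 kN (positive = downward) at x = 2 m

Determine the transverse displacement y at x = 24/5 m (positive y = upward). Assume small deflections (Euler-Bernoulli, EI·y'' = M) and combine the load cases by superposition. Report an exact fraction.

y(24/5) = -25913311/3750000000 m

Load 1 — point force P=-9 kN at a=18/5 m (b=L-a=12/5):
  y_1 = -Pa(L-x)(2Lx-a²-x²)/(6LEI)  [x>a] = -(-9)·(18/5)·(6-(24/5))·(2·6·(24/5)-(18/5)²-(24/5)²)/(6·6·10000) = 729/312500 m
Load 2 — point force P=14 kN at a=3/2 m (b=L-a=9/2):
  y_2 = -Pa(L-x)(2Lx-a²-x²)/(6LEI)  [x>a] = -14·(3/2)·(6-(24/5))·(2·6·(24/5)-(3/2)²-(24/5)²)/(6·6·10000) = -22617/10000000 m
Load 3 — triangular load w₀=9 kN/m (0→w₀ over full span):
  y_3 = -w₀x(7L⁴-10L²x²+3x⁴)/(360LEI) = -9·(24/5)·(7·6⁴-10·6²·(24/5)²+3·(24/5)⁴)/(360·6·10000) = -92583/19531250 m
Load 4 — point force P=11 kN at a=2 m (b=L-a=4):
  y_4 = -Pa(L-x)(2Lx-a²-x²)/(6LEI)  [x>a] = -11·2·(6-(24/5))·(2·6·(24/5)-2²-(24/5)²)/(6·6·10000) = -2101/937500 m
Superposition: y = Σ y_i = -25913311/3750000000 m ≈ -0.006910 m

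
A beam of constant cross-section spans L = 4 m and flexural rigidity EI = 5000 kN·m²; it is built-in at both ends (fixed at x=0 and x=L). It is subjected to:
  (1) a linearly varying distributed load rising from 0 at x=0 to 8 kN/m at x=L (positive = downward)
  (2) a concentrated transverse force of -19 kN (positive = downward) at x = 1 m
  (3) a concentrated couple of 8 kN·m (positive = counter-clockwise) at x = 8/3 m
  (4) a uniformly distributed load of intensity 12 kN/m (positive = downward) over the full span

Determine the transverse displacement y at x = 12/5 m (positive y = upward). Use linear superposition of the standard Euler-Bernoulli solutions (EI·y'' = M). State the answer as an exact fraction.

Load 1 — triangular load w₀=8 kN/m (0→w₀ over full span):
  y_1 = -w₀x²(L-x)²(x+2L)/(120LEI) = -8·(12/5)²·(4-(12/5))²·((12/5)+2·4)/(120·4·5000) = -4992/9765625 m
Load 2 — point force P=-19 kN at a=1 m (b=L-a=3):
  y_2 = -Pa²(L-x)²(3bL-(3b+a)(L-x))/(6L³EI)  [x>a] = -(-19)·1²·(4-(12/5))²·(3·3·4-(3·3+1)·(4-(12/5)))/(6·4³·5000) = 19/37500 m
Load 3 — applied couple M₀=8 kN·m at a=8/3 m (b=L-a=4/3):
  y_3 = (R_Ax³/6 - M_Ax²/2)/EI  [x≤a] with R_A=8/3, M_A=8/3 = ((8/3)·(12/5)³/6 - (8/3)·(12/5)²/2)/5000 = -24/78125 m
Load 4 — uniform load w=12 kN/m over full span:
  y_4 = -wx²(L-x)²/(24EI) = -12·(12/5)²·(4-(12/5))²/(24·5000) = -576/390625 m
Superposition: y = Σ y_i = -209329/117187500 m ≈ -0.001786 m

y(12/5) = -209329/117187500 m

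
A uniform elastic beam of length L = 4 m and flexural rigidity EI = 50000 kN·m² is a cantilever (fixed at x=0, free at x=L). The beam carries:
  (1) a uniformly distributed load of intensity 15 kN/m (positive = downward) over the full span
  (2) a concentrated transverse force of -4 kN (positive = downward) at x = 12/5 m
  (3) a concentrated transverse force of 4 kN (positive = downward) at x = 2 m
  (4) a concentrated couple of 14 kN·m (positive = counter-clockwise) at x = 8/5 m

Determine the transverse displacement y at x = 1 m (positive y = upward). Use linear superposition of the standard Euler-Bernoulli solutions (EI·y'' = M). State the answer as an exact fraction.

y(1) = -1713/2000000 m

Load 1 — uniform load w=15 kN/m over full span:
  y_1 = -wx²(x²-4Lx+6L²)/(24EI) = -15·1²·(1²-4·4·1+6·4²)/(24·50000) = -81/80000 m
Load 2 — point force P=-4 kN at a=12/5 m (b=L-a=8/5):
  y_2 = -Px²(3a-x)/(6EI)  [x≤a] = -(-4)·1²·(3·(12/5)-1)/(6·50000) = 31/375000 m
Load 3 — point force P=4 kN at a=2 m (b=L-a=2):
  y_3 = -Px²(3a-x)/(6EI)  [x≤a] = -4·1²·(3·2-1)/(6·50000) = -1/15000 m
Load 4 — applied couple M₀=14 kN·m at a=8/5 m (b=L-a=12/5):
  y_4 = M₀x²/(2EI)  [x≤a] = 14·1²/(2·50000) = 7/50000 m
Superposition: y = Σ y_i = -1713/2000000 m ≈ -0.000856 m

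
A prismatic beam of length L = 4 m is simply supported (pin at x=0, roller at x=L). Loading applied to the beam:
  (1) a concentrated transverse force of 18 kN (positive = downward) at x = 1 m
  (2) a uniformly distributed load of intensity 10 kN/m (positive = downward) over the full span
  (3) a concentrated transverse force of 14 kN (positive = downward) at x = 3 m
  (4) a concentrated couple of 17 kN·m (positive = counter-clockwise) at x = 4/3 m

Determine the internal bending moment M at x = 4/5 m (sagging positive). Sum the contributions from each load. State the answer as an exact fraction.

M(4/5) = 149/5 kN·m

Load 1 — point force P=18 kN at a=1 m (b=L-a=3):
  M_1 = Pbx/L  [x≤a] = 18·3·(4/5)/4 = 54/5 kN·m
Load 2 — uniform load w=10 kN/m over full span:
  M_2 = wx(L-x)/2 = 10·(4/5)·(4-(4/5))/2 = 64/5 kN·m
Load 3 — point force P=14 kN at a=3 m (b=L-a=1):
  M_3 = Pbx/L  [x≤a] = 14·1·(4/5)/4 = 14/5 kN·m
Load 4 — applied couple M₀=17 kN·m at a=4/3 m (b=L-a=8/3):
  M_4 = M₀x/L  [x≤a] = 17·(4/5)/4 = 17/5 kN·m
Superposition: M = Σ M_i = 149/5 kN·m ≈ 29.800000 kN·m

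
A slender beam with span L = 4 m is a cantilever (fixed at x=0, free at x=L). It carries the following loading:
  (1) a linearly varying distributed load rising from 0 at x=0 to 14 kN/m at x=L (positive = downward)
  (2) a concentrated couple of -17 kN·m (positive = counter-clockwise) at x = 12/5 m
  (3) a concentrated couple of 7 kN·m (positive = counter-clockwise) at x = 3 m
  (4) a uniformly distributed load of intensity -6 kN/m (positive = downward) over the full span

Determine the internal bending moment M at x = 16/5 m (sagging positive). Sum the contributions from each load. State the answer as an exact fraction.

M(16/5) = -848/375 kN·m

Load 1 — triangular load w₀=14 kN/m (0→w₀ over full span):
  M_1 = w₀Lx/2 - w₀L²/3 - w₀x³/(6L) = 14·4·(16/5)/2 - 14·4²/3 - 14·(16/5)³/(6·4) = -1568/375 kN·m
Load 2 — applied couple M₀=-17 kN·m at a=12/5 m (b=L-a=8/5):
  M_2 = 0  [x>a] = 0 kN·m
Load 3 — applied couple M₀=7 kN·m at a=3 m (b=L-a=1):
  M_3 = 0  [x>a] = 0 kN·m
Load 4 — uniform load w=-6 kN/m over full span:
  M_4 = -w(L-x)²/2 = -(-6)·(4-(16/5))²/2 = 48/25 kN·m
Superposition: M = Σ M_i = -848/375 kN·m ≈ -2.261333 kN·m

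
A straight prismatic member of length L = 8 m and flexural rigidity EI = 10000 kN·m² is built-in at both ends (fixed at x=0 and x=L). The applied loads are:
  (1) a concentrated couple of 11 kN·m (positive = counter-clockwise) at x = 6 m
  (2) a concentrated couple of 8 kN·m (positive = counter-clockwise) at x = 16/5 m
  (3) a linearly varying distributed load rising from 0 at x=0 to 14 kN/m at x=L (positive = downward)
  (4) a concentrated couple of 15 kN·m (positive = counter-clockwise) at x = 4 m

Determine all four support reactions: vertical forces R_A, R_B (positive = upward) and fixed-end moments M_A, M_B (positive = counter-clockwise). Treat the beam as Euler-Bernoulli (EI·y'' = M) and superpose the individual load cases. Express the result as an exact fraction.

R_A = 36159/1600 kN, M_A = 45617/1200 kN·m, R_B = 53441/1600 kN, M_B = -16221/400 kN·m

Load 1 — applied couple M₀=11 kN·m at a=6 m (b=L-a=2):
  R_A = 6M₀ab/L³ = 6·11·6·2/8³ = 99/64 kN
  M_A = M₀b(2a-b)/L² = 11·2·(2·6-2)/8² = 55/16 kN·m
  R_B = -6M₀ab/L³ = -6·11·6·2/8³ = -99/64 kN
  M_B = M₀a(2b-a)/L² = 11·6·(2·2-6)/8² = -33/16 kN·m
Load 2 — applied couple M₀=8 kN·m at a=16/5 m (b=L-a=24/5):
  R_A = 6M₀ab/L³ = 6·8·(16/5)·(24/5)/8³ = 36/25 kN
  M_A = M₀b(2a-b)/L² = 8·(24/5)·(2·(16/5)-(24/5))/8² = 24/25 kN·m
  R_B = -6M₀ab/L³ = -6·8·(16/5)·(24/5)/8³ = -36/25 kN
  M_B = M₀a(2b-a)/L² = 8·(16/5)·(2·(24/5)-(16/5))/8² = 64/25 kN·m
Load 3 — triangular load w₀=14 kN/m (0→w₀ over full span):
  R_A = 3w₀L/20 = 3·14·8/20 = 84/5 kN
  M_A = w₀L²/30 = 14·8²/30 = 448/15 kN·m
  R_B = 7w₀L/20 = 7·14·8/20 = 196/5 kN
  M_B = -w₀L²/20 = -14·8²/20 = -224/5 kN·m
Load 4 — applied couple M₀=15 kN·m at a=4 m (b=L-a=4):
  R_A = 6M₀ab/L³ = 6·15·4·4/8³ = 45/16 kN
  M_A = M₀b(2a-b)/L² = 15·4·(2·4-4)/8² = 15/4 kN·m
  R_B = -6M₀ab/L³ = -6·15·4·4/8³ = -45/16 kN
  M_B = M₀a(2b-a)/L² = 15·4·(2·4-4)/8² = 15/4 kN·m
Superposition: R_A = 36159/1600 kN, M_A = 45617/1200 kN·m, R_B = 53441/1600 kN, M_B = -16221/400 kN·m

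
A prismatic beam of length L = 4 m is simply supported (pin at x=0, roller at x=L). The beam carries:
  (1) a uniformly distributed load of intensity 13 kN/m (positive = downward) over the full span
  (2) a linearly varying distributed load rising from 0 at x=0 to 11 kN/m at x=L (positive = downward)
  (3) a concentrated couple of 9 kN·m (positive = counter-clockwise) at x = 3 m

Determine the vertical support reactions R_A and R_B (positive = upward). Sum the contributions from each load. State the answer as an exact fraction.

Load 1 — uniform load w=13 kN/m over full span:
  R_A = wL/2 = 13·4/2 = 26 kN
  R_B = wL/2 = 13·4/2 = 26 kN
Load 2 — triangular load w₀=11 kN/m (0→w₀ over full span):
  R_A = w₀L/6 = 11·4/6 = 22/3 kN
  R_B = w₀L/3 = 11·4/3 = 44/3 kN
Load 3 — applied couple M₀=9 kN·m at a=3 m (b=L-a=1):
  R_A = M₀/L = 9/4 kN
  R_B = -M₀/L = -9/4 kN
Superposition: R_A = 427/12 kN, R_B = 461/12 kN

R_A = 427/12 kN, R_B = 461/12 kN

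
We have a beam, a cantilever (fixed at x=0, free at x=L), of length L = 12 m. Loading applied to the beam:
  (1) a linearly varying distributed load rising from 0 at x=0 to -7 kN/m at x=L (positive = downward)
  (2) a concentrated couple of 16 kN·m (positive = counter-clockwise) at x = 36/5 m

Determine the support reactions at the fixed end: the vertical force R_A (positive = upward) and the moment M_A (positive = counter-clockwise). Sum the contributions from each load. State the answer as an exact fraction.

R_A = -42 kN, M_A = -352 kN·m

Load 1 — triangular load w₀=-7 kN/m (0→w₀ over full span):
  R_A = w₀L/2 = (-7)·12/2 = -42 kN
  M_A = w₀L²/3 = (-7)·12²/3 = -336 kN·m
Load 2 — applied couple M₀=16 kN·m at a=36/5 m (b=L-a=24/5):
  R_A = 0 kN
  M_A = -M₀ = -16 kN·m
Superposition: R_A = -42 kN, M_A = -352 kN·m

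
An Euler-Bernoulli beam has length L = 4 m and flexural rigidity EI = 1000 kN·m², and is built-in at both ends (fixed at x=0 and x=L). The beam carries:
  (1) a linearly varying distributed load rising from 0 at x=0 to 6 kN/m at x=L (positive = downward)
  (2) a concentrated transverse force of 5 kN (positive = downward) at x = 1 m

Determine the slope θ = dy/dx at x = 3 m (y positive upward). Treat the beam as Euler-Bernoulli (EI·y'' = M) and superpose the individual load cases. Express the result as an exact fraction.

θ(3) = 667/320000 rad

Load 1 — triangular load w₀=6 kN/m (0→w₀ over full span):
  θ_1 = -w₀(2x(L-x)(L-2x)(x+2L)+x²(L-x)²)/(120LEI) = -6·(2·3·(4-3)·(4-2·3)·(3+2·4)+3²·(4-3)²)/(120·4·1000) = 123/80000 rad
Load 2 — point force P=5 kN at a=1 m (b=L-a=3):
  θ_2 = Pa²(L-x)(2bL-(3b+a)(L-x))/(2L³EI)  [x>a] = 5·1²·(4-3)·(2·3·4-(3·3+1)·(4-3))/(2·4³·1000) = 7/12800 rad
Superposition: θ = Σ θ_i = 667/320000 rad ≈ 0.002084 rad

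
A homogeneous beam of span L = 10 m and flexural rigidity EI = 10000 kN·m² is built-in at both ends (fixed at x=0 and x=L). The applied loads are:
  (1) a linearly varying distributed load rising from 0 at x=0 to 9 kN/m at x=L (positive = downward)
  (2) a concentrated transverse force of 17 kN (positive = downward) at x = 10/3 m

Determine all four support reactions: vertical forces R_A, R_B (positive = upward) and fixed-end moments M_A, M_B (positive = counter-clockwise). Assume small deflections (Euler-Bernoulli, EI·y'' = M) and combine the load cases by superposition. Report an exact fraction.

Load 1 — triangular load w₀=9 kN/m (0→w₀ over full span):
  R_A = 3w₀L/20 = 3·9·10/20 = 27/2 kN
  M_A = w₀L²/30 = 9·10²/30 = 30 kN·m
  R_B = 7w₀L/20 = 7·9·10/20 = 63/2 kN
  M_B = -w₀L²/20 = -9·10²/20 = -45 kN·m
Load 2 — point force P=17 kN at a=10/3 m (b=L-a=20/3):
  R_A = Pb²(3a+b)/L³ = 17·(20/3)²·(3·(10/3)+(20/3))/10³ = 340/27 kN
  M_A = Pab²/L² = 17·(10/3)·(20/3)²/10² = 680/27 kN·m
  R_B = Pa²(a+3b)/L³ = 17·(10/3)²·((10/3)+3·(20/3))/10³ = 119/27 kN
  M_B = -Pa²b/L² = -17·(10/3)²·(20/3)/10² = -340/27 kN·m
Superposition: R_A = 1409/54 kN, M_A = 1490/27 kN·m, R_B = 1939/54 kN, M_B = -1555/27 kN·m

R_A = 1409/54 kN, M_A = 1490/27 kN·m, R_B = 1939/54 kN, M_B = -1555/27 kN·m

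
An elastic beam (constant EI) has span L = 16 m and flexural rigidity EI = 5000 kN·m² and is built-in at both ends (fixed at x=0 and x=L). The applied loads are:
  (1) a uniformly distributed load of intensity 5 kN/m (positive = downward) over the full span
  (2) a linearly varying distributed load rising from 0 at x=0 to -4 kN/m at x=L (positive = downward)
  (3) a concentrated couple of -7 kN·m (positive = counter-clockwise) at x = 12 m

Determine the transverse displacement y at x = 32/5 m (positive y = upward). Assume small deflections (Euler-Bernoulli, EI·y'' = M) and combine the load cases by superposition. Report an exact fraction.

y(32/5) = -900676/9765625 m

Load 1 — uniform load w=5 kN/m over full span:
  y_1 = -wx²(L-x)²/(24EI) = -5·(32/5)²·(16-(32/5))²/(24·5000) = -12288/78125 m
Load 2 — triangular load w₀=-4 kN/m (0→w₀ over full span):
  y_2 = -w₀x²(L-x)²(x+2L)/(120LEI) = -(-4)·(32/5)²·(16-(32/5))²·((32/5)+2·16)/(120·16·5000) = 589824/9765625 m
Load 3 — applied couple M₀=-7 kN·m at a=12 m (b=L-a=4):
  y_3 = (R_Ax³/6 - M_Ax²/2)/EI  [x≤a] with R_A=-63/128, M_A=-35/16 = ((-63/128)·(32/5)³/6 - (-35/16)·(32/5)²/2)/5000 = 364/78125 m
Superposition: y = Σ y_i = -900676/9765625 m ≈ -0.092229 m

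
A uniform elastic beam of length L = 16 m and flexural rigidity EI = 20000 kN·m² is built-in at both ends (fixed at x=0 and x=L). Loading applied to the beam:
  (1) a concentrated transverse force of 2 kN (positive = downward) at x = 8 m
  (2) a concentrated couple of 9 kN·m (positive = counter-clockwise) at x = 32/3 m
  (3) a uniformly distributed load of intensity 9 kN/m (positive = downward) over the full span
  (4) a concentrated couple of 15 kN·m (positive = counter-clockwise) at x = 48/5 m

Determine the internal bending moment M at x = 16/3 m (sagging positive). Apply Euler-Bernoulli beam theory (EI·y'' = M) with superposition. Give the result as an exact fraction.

Load 1 — point force P=2 kN at a=8 m (b=L-a=8):
  M_1 = Pb²(3a+b)x/L³ - Pab²/L²  [x≤a] = 2·8²·(3·8+8)·(16/3)/16³ - 2·8·8²/16² = 4/3 kN·m
Load 2 — applied couple M₀=9 kN·m at a=32/3 m (b=L-a=16/3):
  M_2 = R_Ax - M_A  [x≤a] with R_A=3/4, M_A=3 = (3/4)·(16/3) - 3 = 1 kN·m
Load 3 — uniform load w=9 kN/m over full span:
  M_3 = wLx/2 - wL²/12 - wx²/2 = 9·16·(16/3)/2 - 9·16²/12 - 9·(16/3)²/2 = 64 kN·m
Load 4 — applied couple M₀=15 kN·m at a=48/5 m (b=L-a=32/5):
  M_4 = R_Ax - M_A  [x≤a] with R_A=27/20, M_A=24/5 = (27/20)·(16/3) - (24/5) = 12/5 kN·m
Superposition: M = Σ M_i = 1031/15 kN·m ≈ 68.733333 kN·m

M(16/3) = 1031/15 kN·m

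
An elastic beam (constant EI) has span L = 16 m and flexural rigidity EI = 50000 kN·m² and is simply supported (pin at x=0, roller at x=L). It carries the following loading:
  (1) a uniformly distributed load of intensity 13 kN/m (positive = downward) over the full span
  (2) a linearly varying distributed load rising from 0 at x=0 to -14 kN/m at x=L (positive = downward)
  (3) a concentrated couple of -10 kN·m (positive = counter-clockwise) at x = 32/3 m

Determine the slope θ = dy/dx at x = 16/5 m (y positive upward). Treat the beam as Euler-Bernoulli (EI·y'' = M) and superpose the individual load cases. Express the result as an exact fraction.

Load 1 — uniform load w=13 kN/m over full span:
  θ_1 = -w(L³-6Lx²+4x³)/(24EI) = -13·(16³-6·16·(16/5)²+4·(16/5)³)/(24·50000) = -13728/390625 rad
Load 2 — triangular load w₀=-14 kN/m (0→w₀ over full span):
  θ_2 = -w₀(7L⁴-30L²x²+15x⁴)/(360LEI) = -(-14)·(7·16⁴-30·16²·(16/5)²+15·(16/5)⁴)/(360·16·50000) = 326144/17578125 rad
Load 3 — applied couple M₀=-10 kN·m at a=32/3 m (b=L-a=16/3):
  θ_3 = (M₀x²/(2L)+C₁)/EI  [x≤a] with C₁=M₀(3b²-L²)/(6L)=160/9 = ((-10)·(16/5)²/(2·16)+(160/9))/50000 = 41/140625 rad
Superposition: θ = Σ θ_i = -95497/5859375 rad ≈ -0.016298 rad

θ(16/5) = -95497/5859375 rad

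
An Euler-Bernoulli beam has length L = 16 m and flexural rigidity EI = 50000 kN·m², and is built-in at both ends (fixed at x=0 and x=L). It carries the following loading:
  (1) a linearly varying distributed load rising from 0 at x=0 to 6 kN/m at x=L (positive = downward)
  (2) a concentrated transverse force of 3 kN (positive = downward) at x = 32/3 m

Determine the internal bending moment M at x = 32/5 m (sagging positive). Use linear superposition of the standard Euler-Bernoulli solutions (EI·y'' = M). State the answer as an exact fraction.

M(32/5) = 29248/1125 kN·m

Load 1 — triangular load w₀=6 kN/m (0→w₀ over full span):
  M_1 = 3w₀Lx/20 - w₀L²/30 - w₀x³/(6L) = 3·6·16·(32/5)/20 - 6·16²/30 - 6·(32/5)³/(6·16) = 3072/125 kN·m
Load 2 — point force P=3 kN at a=32/3 m (b=L-a=16/3):
  M_2 = Pb²(3a+b)x/L³ - Pab²/L²  [x≤a] = 3·(16/3)²·(3·(32/3)+(16/3))·(32/5)/16³ - 3·(32/3)·(16/3)²/16² = 64/45 kN·m
Superposition: M = Σ M_i = 29248/1125 kN·m ≈ 25.998222 kN·m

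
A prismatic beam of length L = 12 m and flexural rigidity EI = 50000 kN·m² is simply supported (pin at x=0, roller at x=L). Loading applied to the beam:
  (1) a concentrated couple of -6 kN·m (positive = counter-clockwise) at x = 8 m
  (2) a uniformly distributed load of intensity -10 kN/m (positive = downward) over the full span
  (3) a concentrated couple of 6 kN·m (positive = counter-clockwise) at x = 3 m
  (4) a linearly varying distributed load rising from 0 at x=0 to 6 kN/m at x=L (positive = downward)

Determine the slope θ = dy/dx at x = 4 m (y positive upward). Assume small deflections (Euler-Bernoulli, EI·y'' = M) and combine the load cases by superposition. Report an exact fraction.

Load 1 — applied couple M₀=-6 kN·m at a=8 m (b=L-a=4):
  θ_1 = (M₀x²/(2L)+C₁)/EI  [x≤a] with C₁=M₀(3b²-L²)/(6L)=8 = ((-6)·4²/(2·12)+8)/50000 = 1/12500 rad
Load 2 — uniform load w=-10 kN/m over full span:
  θ_2 = -w(L³-6Lx²+4x³)/(24EI) = -(-10)·(12³-6·12·4²+4·4³)/(24·50000) = 13/1875 rad
Load 3 — applied couple M₀=6 kN·m at a=3 m (b=L-a=9):
  θ_3 = (M₀x²/(2L)-M₀(x-a)+C₁)/EI  [x>a] with C₁=M₀(3b²-L²)/(6L)=33/4 = (6·4²/(2·12)-6·(4-3)+(33/4))/50000 = 1/8000 rad
Load 4 — triangular load w₀=6 kN/m (0→w₀ over full span):
  θ_4 = -w₀(7L⁴-30L²x²+15x⁴)/(360LEI) = -6·(7·12⁴-30·12²·4²+15·4⁴)/(360·12·50000) = -104/46875 rad
Superposition: θ = Σ θ_i = 14759/3000000 rad ≈ 0.004920 rad

θ(4) = 14759/3000000 rad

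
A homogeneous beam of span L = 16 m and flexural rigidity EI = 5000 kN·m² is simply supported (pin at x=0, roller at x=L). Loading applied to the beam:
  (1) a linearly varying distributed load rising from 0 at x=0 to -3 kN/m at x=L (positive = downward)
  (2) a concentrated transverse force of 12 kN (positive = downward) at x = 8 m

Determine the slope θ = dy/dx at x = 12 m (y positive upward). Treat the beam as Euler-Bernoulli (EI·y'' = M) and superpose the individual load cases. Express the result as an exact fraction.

θ(12) = -233/37500 rad

Load 1 — triangular load w₀=-3 kN/m (0→w₀ over full span):
  θ_1 = -w₀(7L⁴-30L²x²+15x⁴)/(360LEI) = -(-3)·(7·16⁴-30·16²·12²+15·12⁴)/(360·16·5000) = -1313/37500 rad
Load 2 — point force P=12 kN at a=8 m (b=L-a=8):
  θ_2 = -Pa(2L²-6Lx+3x²+a²)/(6LEI)  [x>a] = -12·8·(2·16²-6·16·12+3·12²+8²)/(6·16·5000) = 18/625 rad
Superposition: θ = Σ θ_i = -233/37500 rad ≈ -0.006213 rad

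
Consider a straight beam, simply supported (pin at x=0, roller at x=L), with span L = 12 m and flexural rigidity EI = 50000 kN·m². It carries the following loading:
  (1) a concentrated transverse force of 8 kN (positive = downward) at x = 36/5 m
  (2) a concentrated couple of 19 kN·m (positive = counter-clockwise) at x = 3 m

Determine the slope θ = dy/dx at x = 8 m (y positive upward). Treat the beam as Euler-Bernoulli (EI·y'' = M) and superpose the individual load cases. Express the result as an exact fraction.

Load 1 — point force P=8 kN at a=36/5 m (b=L-a=24/5):
  θ_1 = -Pa(2L²-6Lx+3x²+a²)/(6LEI)  [x>a] = -8·(36/5)·(2·12²-6·12·8+3·8²+(36/5)²)/(6·12·50000) = 276/390625 rad
Load 2 — applied couple M₀=19 kN·m at a=3 m (b=L-a=9):
  θ_2 = (M₀x²/(2L)-M₀(x-a)+C₁)/EI  [x>a] with C₁=M₀(3b²-L²)/(6L)=209/8 = (19·8²/(2·12)-19·(8-3)+(209/8))/50000 = -437/1200000 rad
Superposition: θ = Σ θ_i = 51359/150000000 rad ≈ 0.000342 rad

θ(8) = 51359/150000000 rad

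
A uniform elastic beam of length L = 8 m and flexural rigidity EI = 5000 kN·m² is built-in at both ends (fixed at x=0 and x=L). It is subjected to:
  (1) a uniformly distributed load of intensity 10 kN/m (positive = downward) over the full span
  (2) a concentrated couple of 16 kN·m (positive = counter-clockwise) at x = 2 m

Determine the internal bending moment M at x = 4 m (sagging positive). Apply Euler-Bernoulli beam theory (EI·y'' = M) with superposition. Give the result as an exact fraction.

M(4) = 68/3 kN·m

Load 1 — uniform load w=10 kN/m over full span:
  M_1 = wLx/2 - wL²/12 - wx²/2 = 10·8·4/2 - 10·8²/12 - 10·4²/2 = 80/3 kN·m
Load 2 — applied couple M₀=16 kN·m at a=2 m (b=L-a=6):
  M_2 = R_Ax - M_A - M₀  [x>a] with R_A=9/4, M_A=-3 = (9/4)·4 - (-3) - 16 = -4 kN·m
Superposition: M = Σ M_i = 68/3 kN·m ≈ 22.666667 kN·m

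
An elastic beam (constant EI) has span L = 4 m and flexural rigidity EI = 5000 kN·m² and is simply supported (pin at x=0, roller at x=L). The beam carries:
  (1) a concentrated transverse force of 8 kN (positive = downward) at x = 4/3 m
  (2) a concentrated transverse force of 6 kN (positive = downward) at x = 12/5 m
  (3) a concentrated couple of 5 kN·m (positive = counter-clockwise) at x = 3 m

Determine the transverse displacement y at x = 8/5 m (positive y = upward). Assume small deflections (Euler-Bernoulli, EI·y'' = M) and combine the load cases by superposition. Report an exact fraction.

y(8/5) = -328549/84375000 m

Load 1 — point force P=8 kN at a=4/3 m (b=L-a=8/3):
  y_1 = -Pa(L-x)(2Lx-a²-x²)/(6LEI)  [x>a] = -8·(4/3)·(4-(8/5))·(2·4·(8/5)-(4/3)²-(8/5)²)/(6·4·5000) = -3808/2109375 m
Load 2 — point force P=6 kN at a=12/5 m (b=L-a=8/5):
  y_2 = -Pbx(L²-b²-x²)/(6LEI)  [x≤a] = -6·(8/5)·(8/5)·(4²-(8/5)²-(8/5)²)/(6·4·5000) = -544/390625 m
Load 3 — applied couple M₀=5 kN·m at a=3 m (b=L-a=1):
  y_3 = (M₀x³/(6L)+C₁x)/EI  [x≤a] with C₁=M₀(3b²-L²)/(6L)=-65/24 = (5·(8/5)³/(6·4)+(-65/24)·(8/5))/5000 = -87/125000 m
Superposition: y = Σ y_i = -328549/84375000 m ≈ -0.003894 m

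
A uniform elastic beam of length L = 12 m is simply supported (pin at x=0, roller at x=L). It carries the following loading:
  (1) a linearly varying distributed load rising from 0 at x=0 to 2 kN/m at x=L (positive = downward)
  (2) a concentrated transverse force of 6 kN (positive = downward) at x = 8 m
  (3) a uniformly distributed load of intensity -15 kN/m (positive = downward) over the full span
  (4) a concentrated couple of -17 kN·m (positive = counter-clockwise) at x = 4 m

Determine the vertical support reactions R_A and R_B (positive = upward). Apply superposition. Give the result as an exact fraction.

R_A = -1025/12 kN, R_B = -919/12 kN

Load 1 — triangular load w₀=2 kN/m (0→w₀ over full span):
  R_A = w₀L/6 = 2·12/6 = 4 kN
  R_B = w₀L/3 = 2·12/3 = 8 kN
Load 2 — point force P=6 kN at a=8 m (b=L-a=4):
  R_A = Pb/L = 6·4/12 = 2 kN
  R_B = Pa/L = 6·8/12 = 4 kN
Load 3 — uniform load w=-15 kN/m over full span:
  R_A = wL/2 = (-15)·12/2 = -90 kN
  R_B = wL/2 = (-15)·12/2 = -90 kN
Load 4 — applied couple M₀=-17 kN·m at a=4 m (b=L-a=8):
  R_A = M₀/L = (-17)/12 = -17/12 kN
  R_B = -M₀/L = -(-17)/12 = 17/12 kN
Superposition: R_A = -1025/12 kN, R_B = -919/12 kN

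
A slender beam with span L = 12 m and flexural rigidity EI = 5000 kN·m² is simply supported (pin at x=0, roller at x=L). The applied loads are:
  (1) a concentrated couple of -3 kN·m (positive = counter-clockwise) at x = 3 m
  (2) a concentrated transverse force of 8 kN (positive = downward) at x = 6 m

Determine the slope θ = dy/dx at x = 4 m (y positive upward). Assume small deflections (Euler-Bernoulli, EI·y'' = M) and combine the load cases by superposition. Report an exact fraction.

Load 1 — applied couple M₀=-3 kN·m at a=3 m (b=L-a=9):
  θ_1 = (M₀x²/(2L)-M₀(x-a)+C₁)/EI  [x>a] with C₁=M₀(3b²-L²)/(6L)=-33/8 = ((-3)·4²/(2·12)-(-3)·(4-3)+(-33/8))/5000 = -1/1600 rad
Load 2 — point force P=8 kN at a=6 m (b=L-a=6):
  θ_2 = -Pb(L²-b²-3x²)/(6LEI)  [x≤a] = -8·6·(12²-6²-3·4²)/(6·12·5000) = -1/125 rad
Superposition: θ = Σ θ_i = -69/8000 rad ≈ -0.008625 rad

θ(4) = -69/8000 rad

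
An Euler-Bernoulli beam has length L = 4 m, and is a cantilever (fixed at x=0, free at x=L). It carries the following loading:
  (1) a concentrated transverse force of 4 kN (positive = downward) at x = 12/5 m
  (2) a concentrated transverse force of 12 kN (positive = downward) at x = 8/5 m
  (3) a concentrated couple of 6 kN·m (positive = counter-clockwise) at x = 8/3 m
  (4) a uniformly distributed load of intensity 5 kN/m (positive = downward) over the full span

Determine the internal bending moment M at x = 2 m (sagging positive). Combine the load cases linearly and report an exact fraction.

Load 1 — point force P=4 kN at a=12/5 m (b=L-a=8/5):
  M_1 = -P(a-x)  [x≤a] = -4·((12/5)-2) = -8/5 kN·m
Load 2 — point force P=12 kN at a=8/5 m (b=L-a=12/5):
  M_2 = 0  [x>a] = 0 kN·m
Load 3 — applied couple M₀=6 kN·m at a=8/3 m (b=L-a=4/3):
  M_3 = M₀  [x≤a] = 6 = 6 kN·m
Load 4 — uniform load w=5 kN/m over full span:
  M_4 = -w(L-x)²/2 = -5·(4-2)²/2 = -10 kN·m
Superposition: M = Σ M_i = -28/5 kN·m ≈ -5.600000 kN·m

M(2) = -28/5 kN·m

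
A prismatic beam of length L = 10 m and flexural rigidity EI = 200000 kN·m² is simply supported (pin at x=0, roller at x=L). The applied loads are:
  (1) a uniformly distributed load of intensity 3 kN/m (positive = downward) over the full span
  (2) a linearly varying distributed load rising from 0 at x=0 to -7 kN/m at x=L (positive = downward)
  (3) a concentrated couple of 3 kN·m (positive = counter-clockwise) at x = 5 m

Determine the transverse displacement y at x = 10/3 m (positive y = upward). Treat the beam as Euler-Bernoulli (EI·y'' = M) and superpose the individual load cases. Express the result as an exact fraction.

y(10/3) = 493/2332800 m

Load 1 — uniform load w=3 kN/m over full span:
  y_1 = -wx(L³-2Lx²+x³)/(24EI) = -3·(10/3)·(10³-2·10·(10/3)²+(10/3)³)/(24·200000) = -11/6480 m
Load 2 — triangular load w₀=-7 kN/m (0→w₀ over full span):
  y_2 = -w₀x(7L⁴-10L²x²+3x⁴)/(360LEI) = -(-7)·(10/3)·(7·10⁴-10·10²·(10/3)²+3·(10/3)⁴)/(360·10·200000) = 7/3645 m
Load 3 — applied couple M₀=3 kN·m at a=5 m (b=L-a=5):
  y_3 = (M₀x³/(6L)+C₁x)/EI  [x≤a] with C₁=M₀(3b²-L²)/(6L)=-5/4 = (3·(10/3)³/(6·10)+(-5/4)·(10/3))/200000 = -1/86400 m
Superposition: y = Σ y_i = 493/2332800 m ≈ 0.000211 m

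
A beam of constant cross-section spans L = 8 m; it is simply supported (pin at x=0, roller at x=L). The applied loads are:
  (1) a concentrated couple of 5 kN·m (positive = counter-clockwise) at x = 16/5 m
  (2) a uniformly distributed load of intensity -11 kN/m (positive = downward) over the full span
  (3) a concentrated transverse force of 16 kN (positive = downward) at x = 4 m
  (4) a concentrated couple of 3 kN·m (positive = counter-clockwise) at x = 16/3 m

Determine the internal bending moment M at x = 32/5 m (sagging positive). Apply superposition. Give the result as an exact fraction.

M(32/5) = -1128/25 kN·m

Load 1 — applied couple M₀=5 kN·m at a=16/5 m (b=L-a=24/5):
  M_1 = M₀x/L - M₀  [x>a] = 5·(32/5)/8 - 5 = -1 kN·m
Load 2 — uniform load w=-11 kN/m over full span:
  M_2 = wx(L-x)/2 = (-11)·(32/5)·(8-(32/5))/2 = -1408/25 kN·m
Load 3 — point force P=16 kN at a=4 m (b=L-a=4):
  M_3 = Pa(L-x)/L  [x>a] = 16·4·(8-(32/5))/8 = 64/5 kN·m
Load 4 — applied couple M₀=3 kN·m at a=16/3 m (b=L-a=8/3):
  M_4 = M₀x/L - M₀  [x>a] = 3·(32/5)/8 - 3 = -3/5 kN·m
Superposition: M = Σ M_i = -1128/25 kN·m ≈ -45.120000 kN·m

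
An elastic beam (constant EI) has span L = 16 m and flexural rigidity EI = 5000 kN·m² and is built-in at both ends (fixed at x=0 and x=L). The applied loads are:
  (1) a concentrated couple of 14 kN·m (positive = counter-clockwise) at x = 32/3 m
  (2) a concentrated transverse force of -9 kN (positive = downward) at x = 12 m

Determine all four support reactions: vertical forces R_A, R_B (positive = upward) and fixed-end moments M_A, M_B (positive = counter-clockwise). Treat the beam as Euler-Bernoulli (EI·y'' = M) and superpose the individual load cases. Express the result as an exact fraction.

Load 1 — applied couple M₀=14 kN·m at a=32/3 m (b=L-a=16/3):
  R_A = 6M₀ab/L³ = 6·14·(32/3)·(16/3)/16³ = 7/6 kN
  M_A = M₀b(2a-b)/L² = 14·(16/3)·(2·(32/3)-(16/3))/16² = 14/3 kN·m
  R_B = -6M₀ab/L³ = -6·14·(32/3)·(16/3)/16³ = -7/6 kN
  M_B = M₀a(2b-a)/L² = 14·(32/3)·(2·(16/3)-(32/3))/16² = 0 kN·m
Load 2 — point force P=-9 kN at a=12 m (b=L-a=4):
  R_A = Pb²(3a+b)/L³ = (-9)·4²·(3·12+4)/16³ = -45/32 kN
  M_A = Pab²/L² = (-9)·12·4²/16² = -27/4 kN·m
  R_B = Pa²(a+3b)/L³ = (-9)·12²·(12+3·4)/16³ = -243/32 kN
  M_B = -Pa²b/L² = -(-9)·12²·4/16² = 81/4 kN·m
Superposition: R_A = -23/96 kN, M_A = -25/12 kN·m, R_B = -841/96 kN, M_B = 81/4 kN·m

R_A = -23/96 kN, M_A = -25/12 kN·m, R_B = -841/96 kN, M_B = 81/4 kN·m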